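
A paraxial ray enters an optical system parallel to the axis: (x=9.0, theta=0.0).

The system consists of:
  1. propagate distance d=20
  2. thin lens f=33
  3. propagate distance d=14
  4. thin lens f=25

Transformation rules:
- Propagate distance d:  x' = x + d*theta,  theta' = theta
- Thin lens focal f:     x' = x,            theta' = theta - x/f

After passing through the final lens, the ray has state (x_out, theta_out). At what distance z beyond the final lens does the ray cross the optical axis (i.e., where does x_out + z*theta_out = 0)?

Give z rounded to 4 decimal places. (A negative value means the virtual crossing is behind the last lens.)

Initial: x=9.0000 theta=0.0000
After 1 (propagate distance d=20): x=9.0000 theta=0.0000
After 2 (thin lens f=33): x=9.0000 theta=-3/11 (≈-0.2727)
After 3 (propagate distance d=14): x=57/11 (≈5.1818) theta=-3/11 (≈-0.2727)
After 4 (thin lens f=25): x=57/11 (≈5.1818) theta=-0.4800
z_focus = -x_out/theta_out = -(57/11)/(-0.4800) = 475/44 ≈ 10.7955
Rounded to 4 decimal places: z = 10.7955

Answer: 10.7955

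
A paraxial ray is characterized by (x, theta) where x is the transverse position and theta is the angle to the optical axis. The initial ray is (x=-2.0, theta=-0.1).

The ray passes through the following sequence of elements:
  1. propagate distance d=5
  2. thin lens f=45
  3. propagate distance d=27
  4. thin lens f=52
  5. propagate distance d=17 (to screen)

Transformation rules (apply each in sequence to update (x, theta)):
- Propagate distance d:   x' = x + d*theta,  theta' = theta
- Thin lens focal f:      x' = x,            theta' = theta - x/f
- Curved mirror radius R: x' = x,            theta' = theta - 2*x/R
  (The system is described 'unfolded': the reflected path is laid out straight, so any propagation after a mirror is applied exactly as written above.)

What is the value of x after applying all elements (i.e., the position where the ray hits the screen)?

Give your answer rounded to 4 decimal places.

Initial: x=-2.0000 theta=-0.1000
After 1 (propagate distance d=5): x=-2.5000 theta=-0.1000
After 2 (thin lens f=45): x=-2.5000 theta=-2/45 (≈-0.0444)
After 3 (propagate distance d=27): x=-3.7000 theta=-2/45 (≈-0.0444)
After 4 (thin lens f=52): x=-3.7000 theta=25/936 (≈0.0267)
After 5 (propagate distance d=17 (to screen)): x=-15191/4680 (≈-3.2459) theta=25/936 (≈0.0267)
Rounded to 4 decimal places: x = -3.2459

Answer: -3.2459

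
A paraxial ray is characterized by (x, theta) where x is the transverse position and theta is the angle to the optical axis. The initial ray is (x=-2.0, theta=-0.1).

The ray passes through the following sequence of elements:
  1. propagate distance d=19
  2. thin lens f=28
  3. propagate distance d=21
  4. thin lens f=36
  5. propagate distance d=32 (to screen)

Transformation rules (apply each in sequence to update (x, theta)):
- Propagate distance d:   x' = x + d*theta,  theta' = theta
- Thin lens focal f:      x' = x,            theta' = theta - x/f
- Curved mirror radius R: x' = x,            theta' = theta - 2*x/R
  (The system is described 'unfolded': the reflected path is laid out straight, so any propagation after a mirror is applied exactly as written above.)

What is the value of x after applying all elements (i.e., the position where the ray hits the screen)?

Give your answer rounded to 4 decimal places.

Initial: x=-2.0000 theta=-0.1000
After 1 (propagate distance d=19): x=-3.9000 theta=-0.1000
After 2 (thin lens f=28): x=-3.9000 theta=11/280 (≈0.0393)
After 3 (propagate distance d=21): x=-3.0750 theta=11/280 (≈0.0393)
After 4 (thin lens f=36): x=-3.0750 theta=419/3360 (≈0.1247)
After 5 (propagate distance d=32 (to screen)): x=769/840 (≈0.9155) theta=419/3360 (≈0.1247)
Rounded to 4 decimal places: x = 0.9155

Answer: 0.9155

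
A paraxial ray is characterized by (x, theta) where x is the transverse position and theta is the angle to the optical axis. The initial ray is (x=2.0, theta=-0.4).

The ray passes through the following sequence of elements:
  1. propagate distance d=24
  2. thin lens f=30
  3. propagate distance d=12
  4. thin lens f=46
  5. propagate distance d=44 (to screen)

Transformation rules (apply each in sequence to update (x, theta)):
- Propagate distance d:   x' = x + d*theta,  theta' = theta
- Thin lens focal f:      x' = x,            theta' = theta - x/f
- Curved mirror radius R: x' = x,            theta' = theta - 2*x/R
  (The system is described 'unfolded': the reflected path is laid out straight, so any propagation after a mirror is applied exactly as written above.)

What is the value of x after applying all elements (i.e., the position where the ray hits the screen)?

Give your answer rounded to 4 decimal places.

Answer: -6.8603

Derivation:
Initial: x=2.0000 theta=-0.4000
After 1 (propagate distance d=24): x=-7.6000 theta=-0.4000
After 2 (thin lens f=30): x=-7.6000 theta=-11/75 (≈-0.1467)
After 3 (propagate distance d=12): x=-9.3600 theta=-11/75 (≈-0.1467)
After 4 (thin lens f=46): x=-9.3600 theta=98/1725 (≈0.0568)
After 5 (propagate distance d=44 (to screen)): x=-11834/1725 (≈-6.8603) theta=98/1725 (≈0.0568)
Rounded to 4 decimal places: x = -6.8603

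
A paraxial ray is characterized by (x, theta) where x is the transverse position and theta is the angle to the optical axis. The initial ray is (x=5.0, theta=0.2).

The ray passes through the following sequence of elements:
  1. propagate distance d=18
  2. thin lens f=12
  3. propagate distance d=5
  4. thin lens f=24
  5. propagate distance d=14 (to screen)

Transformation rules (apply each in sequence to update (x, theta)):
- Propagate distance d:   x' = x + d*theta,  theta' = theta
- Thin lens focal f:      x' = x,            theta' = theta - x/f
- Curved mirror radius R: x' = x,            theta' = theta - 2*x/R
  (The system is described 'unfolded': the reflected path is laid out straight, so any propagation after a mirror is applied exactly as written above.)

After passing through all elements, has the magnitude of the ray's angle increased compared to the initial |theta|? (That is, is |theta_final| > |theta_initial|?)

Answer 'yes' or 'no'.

Initial: x=5.0000 theta=0.2000
After 1 (propagate distance d=18): x=8.6000 theta=0.2000
After 2 (thin lens f=12): x=8.6000 theta=-31/60 (≈-0.5167)
After 3 (propagate distance d=5): x=361/60 (≈6.0167) theta=-31/60 (≈-0.5167)
After 4 (thin lens f=24): x=361/60 (≈6.0167) theta=-221/288 (≈-0.7674)
After 5 (propagate distance d=14 (to screen)): x=-3403/720 (≈-4.7264) theta=-221/288 (≈-0.7674)
|theta_initial|=0.2000 |theta_final|=221/288 (≈0.7674) -> increased

Answer: yes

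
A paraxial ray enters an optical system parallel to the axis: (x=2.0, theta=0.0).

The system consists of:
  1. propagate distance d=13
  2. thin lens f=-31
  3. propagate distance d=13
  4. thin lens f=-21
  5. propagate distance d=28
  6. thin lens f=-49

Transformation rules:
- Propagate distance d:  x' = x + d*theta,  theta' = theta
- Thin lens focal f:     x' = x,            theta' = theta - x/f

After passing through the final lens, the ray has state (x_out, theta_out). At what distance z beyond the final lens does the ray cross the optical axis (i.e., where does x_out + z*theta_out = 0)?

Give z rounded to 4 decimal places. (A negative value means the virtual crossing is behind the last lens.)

Answer: -22.6777

Derivation:
Initial: x=2.0000 theta=0.0000
After 1 (propagate distance d=13): x=2.0000 theta=0.0000
After 2 (thin lens f=-31): x=2.0000 theta=2/31 (≈0.0645)
After 3 (propagate distance d=13): x=88/31 (≈2.8387) theta=2/31 (≈0.0645)
After 4 (thin lens f=-21): x=88/31 (≈2.8387) theta=130/651 (≈0.1997)
After 5 (propagate distance d=28): x=784/93 (≈8.4301) theta=130/651 (≈0.1997)
After 6 (thin lens f=-49): x=784/93 (≈8.4301) theta=242/651 (≈0.3717)
z_focus = -x_out/theta_out = -(784/93)/(242/651) = -2744/121 ≈ -22.6777
Rounded to 4 decimal places: z = -22.6777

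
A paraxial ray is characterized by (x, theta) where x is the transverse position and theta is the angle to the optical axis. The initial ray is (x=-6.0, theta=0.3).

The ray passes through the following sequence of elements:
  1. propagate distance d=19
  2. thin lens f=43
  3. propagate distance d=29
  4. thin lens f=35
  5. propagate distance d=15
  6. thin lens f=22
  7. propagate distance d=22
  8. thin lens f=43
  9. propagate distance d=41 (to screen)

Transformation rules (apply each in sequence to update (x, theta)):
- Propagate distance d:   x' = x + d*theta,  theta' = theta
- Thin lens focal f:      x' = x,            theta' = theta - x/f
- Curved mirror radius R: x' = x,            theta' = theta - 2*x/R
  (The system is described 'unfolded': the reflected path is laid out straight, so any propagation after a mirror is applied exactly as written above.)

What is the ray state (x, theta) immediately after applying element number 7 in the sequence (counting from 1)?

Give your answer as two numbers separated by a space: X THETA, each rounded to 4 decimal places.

Initial: x=-6.0000 theta=0.3000
After 1 (propagate distance d=19): x=-0.3000 theta=0.3000
After 2 (thin lens f=43): x=-0.3000 theta=66/215 (≈0.3070)
After 3 (propagate distance d=29): x=3699/430 (≈8.6023) theta=66/215 (≈0.3070)
After 4 (thin lens f=35): x=3699/430 (≈8.6023) theta=921/15050 (≈0.0612)
After 5 (propagate distance d=15): x=14328/1505 (≈9.5203) theta=921/15050 (≈0.0612)
After 6 (thin lens f=22): x=14328/1505 (≈9.5203) theta=-8787/23650 (≈-0.3715)
After 7 (propagate distance d=22): x=10131/7525 (≈1.3463) theta=-8787/23650 (≈-0.3715)
Rounded to 4 decimal places: x = 1.3463, theta = -0.3715

Answer: 1.3463 -0.3715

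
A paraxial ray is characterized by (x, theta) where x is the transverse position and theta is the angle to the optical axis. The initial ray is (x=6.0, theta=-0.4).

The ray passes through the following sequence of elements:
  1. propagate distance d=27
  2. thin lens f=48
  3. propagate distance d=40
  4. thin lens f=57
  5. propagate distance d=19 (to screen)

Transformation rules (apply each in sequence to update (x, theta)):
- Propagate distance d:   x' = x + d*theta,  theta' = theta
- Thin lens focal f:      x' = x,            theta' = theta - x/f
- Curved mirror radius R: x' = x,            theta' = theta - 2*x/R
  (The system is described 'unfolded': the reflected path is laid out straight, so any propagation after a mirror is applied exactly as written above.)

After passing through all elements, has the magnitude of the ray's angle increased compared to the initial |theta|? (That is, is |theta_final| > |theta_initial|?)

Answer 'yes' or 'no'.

Answer: no

Derivation:
Initial: x=6.0000 theta=-0.4000
After 1 (propagate distance d=27): x=-4.8000 theta=-0.4000
After 2 (thin lens f=48): x=-4.8000 theta=-0.3000
After 3 (propagate distance d=40): x=-16.8000 theta=-0.3000
After 4 (thin lens f=57): x=-16.8000 theta=-1/190 (≈-0.0053)
After 5 (propagate distance d=19 (to screen)): x=-16.9000 theta=-1/190 (≈-0.0053)
|theta_initial|=0.4000 |theta_final|=1/190 (≈0.0053) -> not increased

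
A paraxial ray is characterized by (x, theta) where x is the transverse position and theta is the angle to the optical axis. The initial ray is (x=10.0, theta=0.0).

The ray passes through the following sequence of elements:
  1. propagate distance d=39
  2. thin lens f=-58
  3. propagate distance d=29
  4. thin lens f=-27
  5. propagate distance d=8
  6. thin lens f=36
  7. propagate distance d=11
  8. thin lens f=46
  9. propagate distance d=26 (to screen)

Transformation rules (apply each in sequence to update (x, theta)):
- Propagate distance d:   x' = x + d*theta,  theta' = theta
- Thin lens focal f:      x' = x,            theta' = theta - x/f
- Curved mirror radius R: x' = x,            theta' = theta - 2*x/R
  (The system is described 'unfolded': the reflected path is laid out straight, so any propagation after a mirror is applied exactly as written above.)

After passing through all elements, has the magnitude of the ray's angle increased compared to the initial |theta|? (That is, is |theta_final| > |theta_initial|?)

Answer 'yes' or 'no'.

Initial: x=10.0000 theta=0.0000
After 1 (propagate distance d=39): x=10.0000 theta=0.0000
After 2 (thin lens f=-58): x=10.0000 theta=5/29 (≈0.1724)
After 3 (propagate distance d=29): x=15.0000 theta=5/29 (≈0.1724)
After 4 (thin lens f=-27): x=15.0000 theta=190/261 (≈0.7280)
After 5 (propagate distance d=8): x=5435/261 (≈20.8238) theta=190/261 (≈0.7280)
After 6 (thin lens f=36): x=5435/261 (≈20.8238) theta=1405/9396 (≈0.1495)
After 7 (propagate distance d=11): x=211115/9396 (≈22.4686) theta=1405/9396 (≈0.1495)
After 8 (thin lens f=46): x=211115/9396 (≈22.4686) theta=-146485/432216 (≈-0.3389)
After 9 (propagate distance d=26 (to screen)): x=245945/18009 (≈13.6568) theta=-146485/432216 (≈-0.3389)
|theta_initial|=0.0000 |theta_final|=146485/432216 (≈0.3389) -> increased

Answer: yes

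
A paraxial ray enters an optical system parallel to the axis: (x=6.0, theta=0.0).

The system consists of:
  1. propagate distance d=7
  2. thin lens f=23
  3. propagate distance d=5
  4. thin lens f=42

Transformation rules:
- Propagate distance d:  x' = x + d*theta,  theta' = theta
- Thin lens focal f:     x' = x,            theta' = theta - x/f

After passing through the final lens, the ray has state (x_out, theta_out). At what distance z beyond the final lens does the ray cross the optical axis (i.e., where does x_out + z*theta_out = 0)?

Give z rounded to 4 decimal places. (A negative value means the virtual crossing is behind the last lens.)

Initial: x=6.0000 theta=0.0000
After 1 (propagate distance d=7): x=6.0000 theta=0.0000
After 2 (thin lens f=23): x=6.0000 theta=-6/23 (≈-0.2609)
After 3 (propagate distance d=5): x=108/23 (≈4.6957) theta=-6/23 (≈-0.2609)
After 4 (thin lens f=42): x=108/23 (≈4.6957) theta=-60/161 (≈-0.3727)
z_focus = -x_out/theta_out = -(108/23)/(-60/161) = 12.6000
Rounded to 4 decimal places: z = 12.6000

Answer: 12.6000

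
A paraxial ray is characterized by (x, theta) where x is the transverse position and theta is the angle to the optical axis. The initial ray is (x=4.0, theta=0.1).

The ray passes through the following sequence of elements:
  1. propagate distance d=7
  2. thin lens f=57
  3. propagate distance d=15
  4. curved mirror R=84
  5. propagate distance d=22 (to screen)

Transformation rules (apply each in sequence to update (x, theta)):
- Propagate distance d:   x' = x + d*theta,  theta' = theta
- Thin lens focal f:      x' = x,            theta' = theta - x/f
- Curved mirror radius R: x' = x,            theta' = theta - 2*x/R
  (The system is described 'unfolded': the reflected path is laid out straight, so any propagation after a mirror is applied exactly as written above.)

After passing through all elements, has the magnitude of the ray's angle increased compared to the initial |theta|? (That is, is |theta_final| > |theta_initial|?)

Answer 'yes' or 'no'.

Initial: x=4.0000 theta=0.1000
After 1 (propagate distance d=7): x=4.7000 theta=0.1000
After 2 (thin lens f=57): x=4.7000 theta=1/57 (≈0.0175)
After 3 (propagate distance d=15): x=943/190 (≈4.9632) theta=1/57 (≈0.0175)
After 4 (curved mirror R=84): x=943/190 (≈4.9632) theta=-803/7980 (≈-0.1006)
After 5 (propagate distance d=22 (to screen)): x=1097/399 (≈2.7494) theta=-803/7980 (≈-0.1006)
|theta_initial|=0.1000 |theta_final|=803/7980 (≈0.1006) -> increased

Answer: yes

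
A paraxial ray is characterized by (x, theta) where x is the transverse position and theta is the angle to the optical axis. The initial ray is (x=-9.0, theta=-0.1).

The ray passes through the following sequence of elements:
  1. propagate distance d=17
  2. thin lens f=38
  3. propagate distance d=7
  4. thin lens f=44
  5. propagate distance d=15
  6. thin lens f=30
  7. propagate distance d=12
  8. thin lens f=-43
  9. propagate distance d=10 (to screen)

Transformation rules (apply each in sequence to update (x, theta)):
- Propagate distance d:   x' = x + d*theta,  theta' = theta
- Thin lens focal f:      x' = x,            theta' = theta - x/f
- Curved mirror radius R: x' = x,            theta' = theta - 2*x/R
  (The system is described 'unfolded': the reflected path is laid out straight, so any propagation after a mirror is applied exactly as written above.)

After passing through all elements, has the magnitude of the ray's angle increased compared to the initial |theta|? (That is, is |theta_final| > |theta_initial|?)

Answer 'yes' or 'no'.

Answer: yes

Derivation:
Initial: x=-9.0000 theta=-0.1000
After 1 (propagate distance d=17): x=-10.7000 theta=-0.1000
After 2 (thin lens f=38): x=-10.7000 theta=69/380 (≈0.1816)
After 3 (propagate distance d=7): x=-3583/380 (≈-9.4289) theta=69/380 (≈0.1816)
After 4 (thin lens f=44): x=-3583/380 (≈-9.4289) theta=6619/16720 (≈0.3959)
After 5 (propagate distance d=15): x=-58367/16720 (≈-3.4908) theta=6619/16720 (≈0.3959)
After 6 (thin lens f=30): x=-58367/16720 (≈-3.4908) theta=13523/26400 (≈0.5122)
After 7 (propagate distance d=12): x=222039/83600 (≈2.6560) theta=13523/26400 (≈0.5122)
After 8 (thin lens f=-43): x=222039/83600 (≈2.6560) theta=495221/862752 (≈0.5740)
After 9 (propagate distance d=10 (to screen)): x=11318207/1348050 (≈8.3960) theta=495221/862752 (≈0.5740)
|theta_initial|=0.1000 |theta_final|=495221/862752 (≈0.5740) -> increased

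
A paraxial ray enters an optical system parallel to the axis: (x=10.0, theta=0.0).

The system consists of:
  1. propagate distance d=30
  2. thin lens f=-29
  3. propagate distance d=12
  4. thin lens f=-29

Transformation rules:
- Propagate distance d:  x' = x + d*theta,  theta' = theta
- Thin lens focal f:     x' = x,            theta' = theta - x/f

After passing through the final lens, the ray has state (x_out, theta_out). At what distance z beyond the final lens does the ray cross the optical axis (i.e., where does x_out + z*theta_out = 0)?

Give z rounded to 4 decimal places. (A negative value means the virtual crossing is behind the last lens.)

Answer: -16.9857

Derivation:
Initial: x=10.0000 theta=0.0000
After 1 (propagate distance d=30): x=10.0000 theta=0.0000
After 2 (thin lens f=-29): x=10.0000 theta=10/29 (≈0.3448)
After 3 (propagate distance d=12): x=410/29 (≈14.1379) theta=10/29 (≈0.3448)
After 4 (thin lens f=-29): x=410/29 (≈14.1379) theta=700/841 (≈0.8323)
z_focus = -x_out/theta_out = -(410/29)/(700/841) = -1189/70 ≈ -16.9857
Rounded to 4 decimal places: z = -16.9857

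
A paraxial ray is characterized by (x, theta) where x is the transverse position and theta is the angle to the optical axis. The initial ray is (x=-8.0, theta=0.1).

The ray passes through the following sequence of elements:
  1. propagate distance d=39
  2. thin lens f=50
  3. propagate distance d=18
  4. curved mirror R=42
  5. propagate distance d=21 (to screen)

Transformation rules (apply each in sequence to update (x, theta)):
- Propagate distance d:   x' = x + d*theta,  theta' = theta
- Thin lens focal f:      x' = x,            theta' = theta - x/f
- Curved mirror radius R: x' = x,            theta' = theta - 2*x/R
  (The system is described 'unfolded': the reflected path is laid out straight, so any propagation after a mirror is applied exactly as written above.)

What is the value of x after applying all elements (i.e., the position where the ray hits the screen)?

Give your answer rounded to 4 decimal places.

Answer: 3.8220

Derivation:
Initial: x=-8.0000 theta=0.1000
After 1 (propagate distance d=39): x=-4.1000 theta=0.1000
After 2 (thin lens f=50): x=-4.1000 theta=0.1820
After 3 (propagate distance d=18): x=-0.8240 theta=0.1820
After 4 (curved mirror R=42): x=-0.8240 theta=2323/10500 (≈0.2212)
After 5 (propagate distance d=21 (to screen)): x=3.8220 theta=2323/10500 (≈0.2212)
Rounded to 4 decimal places: x = 3.8220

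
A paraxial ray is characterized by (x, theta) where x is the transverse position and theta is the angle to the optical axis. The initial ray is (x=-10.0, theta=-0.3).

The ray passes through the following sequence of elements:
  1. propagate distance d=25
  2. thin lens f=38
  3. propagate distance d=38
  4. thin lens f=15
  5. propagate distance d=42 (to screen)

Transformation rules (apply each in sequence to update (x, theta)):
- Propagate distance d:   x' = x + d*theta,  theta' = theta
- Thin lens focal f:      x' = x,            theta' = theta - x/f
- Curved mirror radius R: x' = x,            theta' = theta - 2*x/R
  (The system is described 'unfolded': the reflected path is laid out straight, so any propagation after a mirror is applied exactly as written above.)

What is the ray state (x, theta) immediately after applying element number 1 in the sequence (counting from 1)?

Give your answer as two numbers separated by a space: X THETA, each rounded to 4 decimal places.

Initial: x=-10.0000 theta=-0.3000
After 1 (propagate distance d=25): x=-17.5000 theta=-0.3000
Rounded to 4 decimal places: x = -17.5000, theta = -0.3000

Answer: -17.5000 -0.3000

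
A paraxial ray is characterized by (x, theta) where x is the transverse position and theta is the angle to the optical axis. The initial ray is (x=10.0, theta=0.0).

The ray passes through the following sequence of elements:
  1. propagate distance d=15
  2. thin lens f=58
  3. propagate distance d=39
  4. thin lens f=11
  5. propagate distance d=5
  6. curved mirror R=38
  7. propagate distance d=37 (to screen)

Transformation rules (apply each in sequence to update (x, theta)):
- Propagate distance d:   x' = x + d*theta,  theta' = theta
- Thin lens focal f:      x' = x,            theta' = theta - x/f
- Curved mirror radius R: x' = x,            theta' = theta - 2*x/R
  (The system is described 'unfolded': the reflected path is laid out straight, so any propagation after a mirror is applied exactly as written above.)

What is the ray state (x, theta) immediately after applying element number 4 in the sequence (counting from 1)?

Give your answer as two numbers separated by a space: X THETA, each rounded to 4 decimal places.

Answer: 3.2759 -0.4702

Derivation:
Initial: x=10.0000 theta=0.0000
After 1 (propagate distance d=15): x=10.0000 theta=0.0000
After 2 (thin lens f=58): x=10.0000 theta=-5/29 (≈-0.1724)
After 3 (propagate distance d=39): x=95/29 (≈3.2759) theta=-5/29 (≈-0.1724)
After 4 (thin lens f=11): x=95/29 (≈3.2759) theta=-150/319 (≈-0.4702)
Rounded to 4 decimal places: x = 3.2759, theta = -0.4702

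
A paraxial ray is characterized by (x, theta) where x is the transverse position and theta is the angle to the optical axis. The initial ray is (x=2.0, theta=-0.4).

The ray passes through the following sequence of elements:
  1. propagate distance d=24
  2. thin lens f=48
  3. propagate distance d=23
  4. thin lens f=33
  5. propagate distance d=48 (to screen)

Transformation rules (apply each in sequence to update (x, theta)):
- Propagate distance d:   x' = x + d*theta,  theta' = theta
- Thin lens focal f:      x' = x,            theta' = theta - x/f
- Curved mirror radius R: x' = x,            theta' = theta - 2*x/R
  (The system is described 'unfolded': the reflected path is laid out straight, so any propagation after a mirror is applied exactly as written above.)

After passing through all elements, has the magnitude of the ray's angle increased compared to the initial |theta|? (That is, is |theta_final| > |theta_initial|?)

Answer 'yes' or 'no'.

Initial: x=2.0000 theta=-0.4000
After 1 (propagate distance d=24): x=-7.6000 theta=-0.4000
After 2 (thin lens f=48): x=-7.6000 theta=-29/120 (≈-0.2417)
After 3 (propagate distance d=23): x=-1579/120 (≈-13.1583) theta=-29/120 (≈-0.2417)
After 4 (thin lens f=33): x=-1579/120 (≈-13.1583) theta=311/1980 (≈0.1571)
After 5 (propagate distance d=48 (to screen)): x=-7417/1320 (≈-5.6189) theta=311/1980 (≈0.1571)
|theta_initial|=0.4000 |theta_final|=311/1980 (≈0.1571) -> not increased

Answer: no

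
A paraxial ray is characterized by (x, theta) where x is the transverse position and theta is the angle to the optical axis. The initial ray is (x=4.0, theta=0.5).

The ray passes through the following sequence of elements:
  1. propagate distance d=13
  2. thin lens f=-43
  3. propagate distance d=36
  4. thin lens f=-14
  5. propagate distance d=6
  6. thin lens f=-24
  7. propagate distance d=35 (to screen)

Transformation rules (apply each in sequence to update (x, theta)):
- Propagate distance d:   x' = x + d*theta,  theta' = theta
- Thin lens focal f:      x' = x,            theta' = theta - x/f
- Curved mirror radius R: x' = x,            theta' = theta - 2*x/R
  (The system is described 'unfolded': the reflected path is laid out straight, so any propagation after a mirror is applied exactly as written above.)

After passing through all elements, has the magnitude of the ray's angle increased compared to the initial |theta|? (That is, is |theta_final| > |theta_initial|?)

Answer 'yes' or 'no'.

Initial: x=4.0000 theta=0.5000
After 1 (propagate distance d=13): x=10.5000 theta=0.5000
After 2 (thin lens f=-43): x=10.5000 theta=32/43 (≈0.7442)
After 3 (propagate distance d=36): x=3207/86 (≈37.2907) theta=32/43 (≈0.7442)
After 4 (thin lens f=-14): x=3207/86 (≈37.2907) theta=4103/1204 (≈3.4078)
After 5 (propagate distance d=6): x=17379/301 (≈57.7375) theta=4103/1204 (≈3.4078)
After 6 (thin lens f=-24): x=17379/301 (≈57.7375) theta=13999/2408 (≈5.8135)
After 7 (propagate distance d=35 (to screen)): x=628997/2408 (≈261.2114) theta=13999/2408 (≈5.8135)
|theta_initial|=0.5000 |theta_final|=13999/2408 (≈5.8135) -> increased

Answer: yes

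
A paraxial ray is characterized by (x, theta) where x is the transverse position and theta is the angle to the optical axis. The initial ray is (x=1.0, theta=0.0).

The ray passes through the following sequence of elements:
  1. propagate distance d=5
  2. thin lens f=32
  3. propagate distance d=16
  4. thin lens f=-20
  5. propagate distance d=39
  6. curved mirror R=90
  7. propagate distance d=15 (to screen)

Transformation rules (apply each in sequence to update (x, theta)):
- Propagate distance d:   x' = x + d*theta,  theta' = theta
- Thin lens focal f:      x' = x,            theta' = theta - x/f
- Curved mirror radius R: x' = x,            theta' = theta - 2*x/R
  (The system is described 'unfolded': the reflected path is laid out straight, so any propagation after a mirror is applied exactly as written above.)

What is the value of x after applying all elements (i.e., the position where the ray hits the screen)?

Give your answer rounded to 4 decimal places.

Initial: x=1.0000 theta=0.0000
After 1 (propagate distance d=5): x=1.0000 theta=0.0000
After 2 (thin lens f=32): x=1.0000 theta=-1/32 (≈-0.0313)
After 3 (propagate distance d=16): x=0.5000 theta=-1/32 (≈-0.0313)
After 4 (thin lens f=-20): x=0.5000 theta=-1/160 (≈-0.0063)
After 5 (propagate distance d=39): x=41/160 (≈0.2563) theta=-1/160 (≈-0.0063)
After 6 (curved mirror R=90): x=41/160 (≈0.2563) theta=-43/3600 (≈-0.0119)
After 7 (propagate distance d=15 (to screen)): x=37/480 (≈0.0771) theta=-43/3600 (≈-0.0119)
Rounded to 4 decimal places: x = 0.0771

Answer: 0.0771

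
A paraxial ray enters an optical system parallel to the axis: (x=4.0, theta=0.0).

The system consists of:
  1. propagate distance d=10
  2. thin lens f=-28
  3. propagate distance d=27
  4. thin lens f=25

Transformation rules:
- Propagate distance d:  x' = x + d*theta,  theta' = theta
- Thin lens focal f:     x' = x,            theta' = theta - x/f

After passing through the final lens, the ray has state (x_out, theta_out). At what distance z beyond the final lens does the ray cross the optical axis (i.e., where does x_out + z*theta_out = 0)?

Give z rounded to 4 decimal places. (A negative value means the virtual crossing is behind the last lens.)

Initial: x=4.0000 theta=0.0000
After 1 (propagate distance d=10): x=4.0000 theta=0.0000
After 2 (thin lens f=-28): x=4.0000 theta=1/7 (≈0.1429)
After 3 (propagate distance d=27): x=55/7 (≈7.8571) theta=1/7 (≈0.1429)
After 4 (thin lens f=25): x=55/7 (≈7.8571) theta=-6/35 (≈-0.1714)
z_focus = -x_out/theta_out = -(55/7)/(-6/35) = 275/6 ≈ 45.8333
Rounded to 4 decimal places: z = 45.8333

Answer: 45.8333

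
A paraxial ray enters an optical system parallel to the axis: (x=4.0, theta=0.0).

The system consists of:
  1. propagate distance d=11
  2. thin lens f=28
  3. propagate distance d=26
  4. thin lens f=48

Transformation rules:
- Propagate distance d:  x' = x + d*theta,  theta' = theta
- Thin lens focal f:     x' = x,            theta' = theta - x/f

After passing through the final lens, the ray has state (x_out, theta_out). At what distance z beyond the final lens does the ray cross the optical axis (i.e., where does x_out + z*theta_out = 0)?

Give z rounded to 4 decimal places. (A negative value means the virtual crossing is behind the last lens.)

Answer: 1.9200

Derivation:
Initial: x=4.0000 theta=0.0000
After 1 (propagate distance d=11): x=4.0000 theta=0.0000
After 2 (thin lens f=28): x=4.0000 theta=-1/7 (≈-0.1429)
After 3 (propagate distance d=26): x=2/7 (≈0.2857) theta=-1/7 (≈-0.1429)
After 4 (thin lens f=48): x=2/7 (≈0.2857) theta=-25/168 (≈-0.1488)
z_focus = -x_out/theta_out = -(2/7)/(-25/168) = 1.9200
Rounded to 4 decimal places: z = 1.9200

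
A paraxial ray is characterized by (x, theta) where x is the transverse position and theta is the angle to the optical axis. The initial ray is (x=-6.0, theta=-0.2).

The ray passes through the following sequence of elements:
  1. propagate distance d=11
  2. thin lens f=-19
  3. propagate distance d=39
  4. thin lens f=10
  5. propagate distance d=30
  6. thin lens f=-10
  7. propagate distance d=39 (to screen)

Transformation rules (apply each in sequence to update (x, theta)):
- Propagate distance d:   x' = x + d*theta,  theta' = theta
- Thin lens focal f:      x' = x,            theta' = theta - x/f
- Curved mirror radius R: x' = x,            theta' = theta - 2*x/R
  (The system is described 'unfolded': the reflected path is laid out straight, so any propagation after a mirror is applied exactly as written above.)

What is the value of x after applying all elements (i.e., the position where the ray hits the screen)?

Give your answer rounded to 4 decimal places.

Initial: x=-6.0000 theta=-0.2000
After 1 (propagate distance d=11): x=-8.2000 theta=-0.2000
After 2 (thin lens f=-19): x=-8.2000 theta=-12/19 (≈-0.6316)
After 3 (propagate distance d=39): x=-3119/95 (≈-32.8316) theta=-12/19 (≈-0.6316)
After 4 (thin lens f=10): x=-3119/95 (≈-32.8316) theta=2519/950 (≈2.6516)
After 5 (propagate distance d=30): x=4438/95 (≈46.7158) theta=2519/950 (≈2.6516)
After 6 (thin lens f=-10): x=4438/95 (≈46.7158) theta=6957/950 (≈7.3232)
After 7 (propagate distance d=39 (to screen)): x=315703/950 (≈332.3189) theta=6957/950 (≈7.3232)
Rounded to 4 decimal places: x = 332.3189

Answer: 332.3189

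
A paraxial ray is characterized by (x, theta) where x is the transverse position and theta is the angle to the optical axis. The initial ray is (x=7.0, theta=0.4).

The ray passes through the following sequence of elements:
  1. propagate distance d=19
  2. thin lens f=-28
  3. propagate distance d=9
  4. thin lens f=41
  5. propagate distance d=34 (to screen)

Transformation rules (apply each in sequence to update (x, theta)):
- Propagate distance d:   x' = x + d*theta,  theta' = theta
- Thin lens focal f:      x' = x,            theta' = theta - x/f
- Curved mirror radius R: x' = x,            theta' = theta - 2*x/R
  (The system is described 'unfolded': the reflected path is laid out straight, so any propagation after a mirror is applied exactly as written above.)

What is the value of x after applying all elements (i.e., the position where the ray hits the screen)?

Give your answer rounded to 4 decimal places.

Initial: x=7.0000 theta=0.4000
After 1 (propagate distance d=19): x=14.6000 theta=0.4000
After 2 (thin lens f=-28): x=14.6000 theta=129/140 (≈0.9214)
After 3 (propagate distance d=9): x=641/28 (≈22.8929) theta=129/140 (≈0.9214)
After 4 (thin lens f=41): x=641/28 (≈22.8929) theta=521/1435 (≈0.3631)
After 5 (propagate distance d=34 (to screen)): x=202261/5740 (≈35.2371) theta=521/1435 (≈0.3631)
Rounded to 4 decimal places: x = 35.2371

Answer: 35.2371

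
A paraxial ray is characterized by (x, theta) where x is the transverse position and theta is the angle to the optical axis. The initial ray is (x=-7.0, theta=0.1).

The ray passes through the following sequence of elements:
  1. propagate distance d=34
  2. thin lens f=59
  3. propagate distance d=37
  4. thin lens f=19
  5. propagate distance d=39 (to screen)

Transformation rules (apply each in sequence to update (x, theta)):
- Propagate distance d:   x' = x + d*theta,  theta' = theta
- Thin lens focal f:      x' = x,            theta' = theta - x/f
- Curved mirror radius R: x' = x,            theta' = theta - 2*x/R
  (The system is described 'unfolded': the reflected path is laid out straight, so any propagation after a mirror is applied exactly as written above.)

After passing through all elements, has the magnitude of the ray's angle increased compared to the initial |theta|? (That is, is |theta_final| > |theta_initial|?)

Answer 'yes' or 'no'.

Answer: no

Derivation:
Initial: x=-7.0000 theta=0.1000
After 1 (propagate distance d=34): x=-3.6000 theta=0.1000
After 2 (thin lens f=59): x=-3.6000 theta=19/118 (≈0.1610)
After 3 (propagate distance d=37): x=1391/590 (≈2.3576) theta=19/118 (≈0.1610)
After 4 (thin lens f=19): x=1391/590 (≈2.3576) theta=207/5605 (≈0.0369)
After 5 (propagate distance d=39 (to screen)): x=8515/2242 (≈3.7979) theta=207/5605 (≈0.0369)
|theta_initial|=0.1000 |theta_final|=207/5605 (≈0.0369) -> not increased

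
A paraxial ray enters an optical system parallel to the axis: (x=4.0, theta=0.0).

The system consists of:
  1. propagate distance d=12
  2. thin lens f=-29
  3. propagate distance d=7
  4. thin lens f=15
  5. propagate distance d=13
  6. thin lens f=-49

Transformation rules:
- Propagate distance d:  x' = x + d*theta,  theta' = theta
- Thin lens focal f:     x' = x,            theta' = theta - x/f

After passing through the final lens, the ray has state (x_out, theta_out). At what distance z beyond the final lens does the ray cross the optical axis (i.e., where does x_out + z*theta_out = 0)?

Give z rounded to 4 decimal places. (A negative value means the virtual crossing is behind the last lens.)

Initial: x=4.0000 theta=0.0000
After 1 (propagate distance d=12): x=4.0000 theta=0.0000
After 2 (thin lens f=-29): x=4.0000 theta=4/29 (≈0.1379)
After 3 (propagate distance d=7): x=144/29 (≈4.9655) theta=4/29 (≈0.1379)
After 4 (thin lens f=15): x=144/29 (≈4.9655) theta=-28/145 (≈-0.1931)
After 5 (propagate distance d=13): x=356/145 (≈2.4552) theta=-28/145 (≈-0.1931)
After 6 (thin lens f=-49): x=356/145 (≈2.4552) theta=-1016/7105 (≈-0.1430)
z_focus = -x_out/theta_out = -(356/145)/(-1016/7105) = 4361/254 ≈ 17.1693
Rounded to 4 decimal places: z = 17.1693

Answer: 17.1693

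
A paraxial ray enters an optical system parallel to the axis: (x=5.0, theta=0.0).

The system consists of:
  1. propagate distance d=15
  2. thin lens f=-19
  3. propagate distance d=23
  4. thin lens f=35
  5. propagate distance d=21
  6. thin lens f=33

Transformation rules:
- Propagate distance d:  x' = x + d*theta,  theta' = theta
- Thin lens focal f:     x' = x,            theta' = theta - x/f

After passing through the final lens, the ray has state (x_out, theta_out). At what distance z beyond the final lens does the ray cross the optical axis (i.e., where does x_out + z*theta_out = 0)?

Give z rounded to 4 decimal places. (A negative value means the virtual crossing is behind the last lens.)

Initial: x=5.0000 theta=0.0000
After 1 (propagate distance d=15): x=5.0000 theta=0.0000
After 2 (thin lens f=-19): x=5.0000 theta=5/19 (≈0.2632)
After 3 (propagate distance d=23): x=210/19 (≈11.0526) theta=5/19 (≈0.2632)
After 4 (thin lens f=35): x=210/19 (≈11.0526) theta=-1/19 (≈-0.0526)
After 5 (propagate distance d=21): x=189/19 (≈9.9474) theta=-1/19 (≈-0.0526)
After 6 (thin lens f=33): x=189/19 (≈9.9474) theta=-74/209 (≈-0.3541)
z_focus = -x_out/theta_out = -(189/19)/(-74/209) = 2079/74 ≈ 28.0946
Rounded to 4 decimal places: z = 28.0946

Answer: 28.0946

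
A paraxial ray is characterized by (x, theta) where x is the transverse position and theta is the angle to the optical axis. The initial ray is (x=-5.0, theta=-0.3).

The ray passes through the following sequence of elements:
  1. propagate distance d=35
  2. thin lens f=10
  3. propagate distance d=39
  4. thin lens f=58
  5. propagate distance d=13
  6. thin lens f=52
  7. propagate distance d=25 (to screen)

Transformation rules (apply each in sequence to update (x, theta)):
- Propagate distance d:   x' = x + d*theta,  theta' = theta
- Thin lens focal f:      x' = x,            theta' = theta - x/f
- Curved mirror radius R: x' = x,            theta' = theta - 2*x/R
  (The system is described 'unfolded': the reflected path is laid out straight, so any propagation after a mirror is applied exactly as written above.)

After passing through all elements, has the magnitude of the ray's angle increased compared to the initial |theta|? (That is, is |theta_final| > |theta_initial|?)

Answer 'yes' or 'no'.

Initial: x=-5.0000 theta=-0.3000
After 1 (propagate distance d=35): x=-15.5000 theta=-0.3000
After 2 (thin lens f=10): x=-15.5000 theta=1.2500
After 3 (propagate distance d=39): x=33.2500 theta=1.2500
After 4 (thin lens f=58): x=33.2500 theta=157/232 (≈0.6767)
After 5 (propagate distance d=13): x=9755/232 (≈42.0474) theta=157/232 (≈0.6767)
After 6 (thin lens f=52): x=9755/232 (≈42.0474) theta=-1591/12064 (≈-0.1319)
After 7 (propagate distance d=25 (to screen)): x=467485/12064 (≈38.7504) theta=-1591/12064 (≈-0.1319)
|theta_initial|=0.3000 |theta_final|=1591/12064 (≈0.1319) -> not increased

Answer: no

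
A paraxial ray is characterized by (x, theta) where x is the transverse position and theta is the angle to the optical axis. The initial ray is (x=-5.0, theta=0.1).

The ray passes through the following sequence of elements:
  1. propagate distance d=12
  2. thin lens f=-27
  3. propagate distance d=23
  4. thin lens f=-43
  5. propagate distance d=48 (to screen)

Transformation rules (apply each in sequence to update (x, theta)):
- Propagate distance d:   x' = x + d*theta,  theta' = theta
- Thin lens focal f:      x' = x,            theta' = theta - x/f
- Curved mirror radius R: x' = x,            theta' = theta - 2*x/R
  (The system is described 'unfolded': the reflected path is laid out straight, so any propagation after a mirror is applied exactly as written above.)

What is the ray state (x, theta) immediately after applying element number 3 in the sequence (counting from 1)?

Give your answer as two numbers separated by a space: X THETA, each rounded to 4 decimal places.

Initial: x=-5.0000 theta=0.1000
After 1 (propagate distance d=12): x=-3.8000 theta=0.1000
After 2 (thin lens f=-27): x=-3.8000 theta=-11/270 (≈-0.0407)
After 3 (propagate distance d=23): x=-1279/270 (≈-4.7370) theta=-11/270 (≈-0.0407)
Rounded to 4 decimal places: x = -4.7370, theta = -0.0407

Answer: -4.7370 -0.0407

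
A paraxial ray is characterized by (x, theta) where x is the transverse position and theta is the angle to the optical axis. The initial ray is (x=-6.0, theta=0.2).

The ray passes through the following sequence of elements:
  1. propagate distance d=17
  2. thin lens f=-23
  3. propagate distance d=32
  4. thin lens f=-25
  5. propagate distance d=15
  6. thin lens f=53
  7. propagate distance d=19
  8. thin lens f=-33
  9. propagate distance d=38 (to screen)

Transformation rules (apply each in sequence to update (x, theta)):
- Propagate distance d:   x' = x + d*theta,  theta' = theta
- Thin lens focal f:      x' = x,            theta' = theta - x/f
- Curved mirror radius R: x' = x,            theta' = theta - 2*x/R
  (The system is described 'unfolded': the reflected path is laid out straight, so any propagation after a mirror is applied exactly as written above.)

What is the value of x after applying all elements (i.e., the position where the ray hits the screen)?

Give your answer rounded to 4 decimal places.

Initial: x=-6.0000 theta=0.2000
After 1 (propagate distance d=17): x=-2.6000 theta=0.2000
After 2 (thin lens f=-23): x=-2.6000 theta=2/23 (≈0.0870)
After 3 (propagate distance d=32): x=21/115 (≈0.1826) theta=2/23 (≈0.0870)
After 4 (thin lens f=-25): x=21/115 (≈0.1826) theta=271/2875 (≈0.0943)
After 5 (propagate distance d=15): x=918/575 (≈1.5965) theta=271/2875 (≈0.0943)
After 6 (thin lens f=53): x=918/575 (≈1.5965) theta=9773/152375 (≈0.0641)
After 7 (propagate distance d=19): x=428957/152375 (≈2.8151) theta=9773/152375 (≈0.0641)
After 8 (thin lens f=-33): x=428957/152375 (≈2.8151) theta=751466/5028375 (≈0.1494)
After 9 (propagate distance d=38 (to screen)): x=42711289/5028375 (≈8.4941) theta=751466/5028375 (≈0.1494)
Rounded to 4 decimal places: x = 8.4941

Answer: 8.4941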